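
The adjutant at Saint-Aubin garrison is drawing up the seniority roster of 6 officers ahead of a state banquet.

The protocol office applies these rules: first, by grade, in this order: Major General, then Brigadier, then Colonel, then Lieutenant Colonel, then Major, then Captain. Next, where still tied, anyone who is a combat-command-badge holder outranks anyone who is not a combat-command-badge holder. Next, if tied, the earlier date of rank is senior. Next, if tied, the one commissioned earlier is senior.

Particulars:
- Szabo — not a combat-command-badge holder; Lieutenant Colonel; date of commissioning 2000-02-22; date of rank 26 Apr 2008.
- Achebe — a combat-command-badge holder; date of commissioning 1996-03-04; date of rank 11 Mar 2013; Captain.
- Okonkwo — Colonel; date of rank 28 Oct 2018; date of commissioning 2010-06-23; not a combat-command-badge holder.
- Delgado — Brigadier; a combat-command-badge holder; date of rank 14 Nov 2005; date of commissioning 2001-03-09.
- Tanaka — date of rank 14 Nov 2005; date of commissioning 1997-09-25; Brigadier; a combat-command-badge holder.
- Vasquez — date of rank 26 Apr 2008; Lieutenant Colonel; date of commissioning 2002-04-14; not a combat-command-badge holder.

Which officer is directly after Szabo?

Vasquez

By grade: Tanaka and Delgado (Brigadier); then Okonkwo (Colonel); then Szabo and Vasquez (Lieutenant Colonel); then Achebe (Captain).
Tanaka and Delgado are each a combat-command-badge holder, so the next rule applies.
Tanaka and Delgado both have date of rank 14 Nov 2005, so the next rule applies.
Among Tanaka and Delgado, by date of commissioning (earlier first): Tanaka (1997-09-25) before Delgado (2001-03-09).
Szabo and Vasquez are each not a combat-command-badge holder, so the next rule applies.
Szabo and Vasquez both have date of rank 26 Apr 2008, so the next rule applies.
Among Szabo and Vasquez, by date of commissioning (earlier first): Szabo (2000-02-22) before Vasquez (2002-04-14).
Order: Tanaka, Delgado, Okonkwo, Szabo, Vasquez, Achebe.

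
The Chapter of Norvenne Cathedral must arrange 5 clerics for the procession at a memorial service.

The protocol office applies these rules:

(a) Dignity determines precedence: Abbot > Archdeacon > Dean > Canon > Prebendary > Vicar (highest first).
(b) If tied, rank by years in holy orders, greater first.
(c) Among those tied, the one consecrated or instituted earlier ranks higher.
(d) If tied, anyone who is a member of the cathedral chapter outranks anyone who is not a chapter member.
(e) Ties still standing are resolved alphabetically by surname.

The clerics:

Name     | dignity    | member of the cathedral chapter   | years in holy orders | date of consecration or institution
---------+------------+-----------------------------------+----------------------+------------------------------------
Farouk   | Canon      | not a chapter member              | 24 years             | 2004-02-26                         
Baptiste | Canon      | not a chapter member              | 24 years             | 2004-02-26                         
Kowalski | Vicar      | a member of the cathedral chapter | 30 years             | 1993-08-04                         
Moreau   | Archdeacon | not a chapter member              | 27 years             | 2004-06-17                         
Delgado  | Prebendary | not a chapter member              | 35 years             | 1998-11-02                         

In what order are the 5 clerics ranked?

Moreau, Baptiste, Farouk, Delgado, Kowalski

By dignity: Moreau (Archdeacon); then Baptiste and Farouk (Canon); then Delgado (Prebendary); then Kowalski (Vicar).
Baptiste and Farouk both have years in holy orders 24 years, so the next rule applies.
Baptiste and Farouk both have date of consecration or institution 2004-02-26, so the next rule applies.
Baptiste and Farouk are each not a chapter member, so the next rule applies.
Among Baptiste and Farouk, alphabetically by surname: Baptiste before Farouk.
Full order: Moreau, Baptiste, Farouk, Delgado, Kowalski.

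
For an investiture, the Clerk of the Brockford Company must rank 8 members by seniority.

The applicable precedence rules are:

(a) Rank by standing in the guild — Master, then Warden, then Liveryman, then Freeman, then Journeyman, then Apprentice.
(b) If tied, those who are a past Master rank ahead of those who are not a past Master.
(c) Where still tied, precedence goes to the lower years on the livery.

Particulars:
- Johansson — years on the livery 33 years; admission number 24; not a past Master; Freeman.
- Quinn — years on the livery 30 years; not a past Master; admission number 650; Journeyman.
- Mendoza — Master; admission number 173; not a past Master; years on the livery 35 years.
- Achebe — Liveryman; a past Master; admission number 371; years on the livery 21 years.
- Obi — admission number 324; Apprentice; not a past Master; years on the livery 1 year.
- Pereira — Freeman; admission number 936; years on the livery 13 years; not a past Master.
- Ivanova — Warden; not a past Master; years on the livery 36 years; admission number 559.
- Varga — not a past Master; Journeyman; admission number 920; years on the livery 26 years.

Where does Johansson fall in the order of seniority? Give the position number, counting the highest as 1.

5

By standing in the guild: Mendoza (Master); then Ivanova (Warden); then Achebe (Liveryman); then Pereira and Johansson (Freeman); then Varga and Quinn (Journeyman); then Obi (Apprentice).
Pereira and Johansson are each not a past Master, so the next rule applies.
Among Pereira and Johansson, by years on the livery (lower first): Pereira (13 years) before Johansson (33 years).
Varga and Quinn are each not a past Master, so the next rule applies.
Among Varga and Quinn, by years on the livery (lower first): Varga (26 years) before Quinn (30 years).
Order: Mendoza, Ivanova, Achebe, Pereira, Johansson, Varga, Quinn, Obi. So position 5.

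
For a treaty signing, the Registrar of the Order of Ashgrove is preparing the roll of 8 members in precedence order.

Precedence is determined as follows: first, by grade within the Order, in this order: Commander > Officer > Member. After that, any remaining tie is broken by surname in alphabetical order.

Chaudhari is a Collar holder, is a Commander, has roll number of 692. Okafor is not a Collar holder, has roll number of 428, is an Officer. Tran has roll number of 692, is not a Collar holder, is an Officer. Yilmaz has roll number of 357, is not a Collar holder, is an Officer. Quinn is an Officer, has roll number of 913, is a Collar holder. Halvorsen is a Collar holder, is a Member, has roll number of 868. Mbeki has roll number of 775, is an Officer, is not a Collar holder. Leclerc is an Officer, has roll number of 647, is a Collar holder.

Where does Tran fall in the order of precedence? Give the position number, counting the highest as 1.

6

By grade within the Order: Chaudhari (Commander); then Leclerc, Mbeki, Okafor, Quinn, Tran and Yilmaz (Officer); then Halvorsen (Member).
Among Leclerc, Mbeki, Okafor, Quinn, Tran and Yilmaz, alphabetically by surname: Leclerc before Mbeki before Okafor before Quinn before Tran before Yilmaz.
Order: Chaudhari, Leclerc, Mbeki, Okafor, Quinn, Tran, Yilmaz, Halvorsen. So position 6.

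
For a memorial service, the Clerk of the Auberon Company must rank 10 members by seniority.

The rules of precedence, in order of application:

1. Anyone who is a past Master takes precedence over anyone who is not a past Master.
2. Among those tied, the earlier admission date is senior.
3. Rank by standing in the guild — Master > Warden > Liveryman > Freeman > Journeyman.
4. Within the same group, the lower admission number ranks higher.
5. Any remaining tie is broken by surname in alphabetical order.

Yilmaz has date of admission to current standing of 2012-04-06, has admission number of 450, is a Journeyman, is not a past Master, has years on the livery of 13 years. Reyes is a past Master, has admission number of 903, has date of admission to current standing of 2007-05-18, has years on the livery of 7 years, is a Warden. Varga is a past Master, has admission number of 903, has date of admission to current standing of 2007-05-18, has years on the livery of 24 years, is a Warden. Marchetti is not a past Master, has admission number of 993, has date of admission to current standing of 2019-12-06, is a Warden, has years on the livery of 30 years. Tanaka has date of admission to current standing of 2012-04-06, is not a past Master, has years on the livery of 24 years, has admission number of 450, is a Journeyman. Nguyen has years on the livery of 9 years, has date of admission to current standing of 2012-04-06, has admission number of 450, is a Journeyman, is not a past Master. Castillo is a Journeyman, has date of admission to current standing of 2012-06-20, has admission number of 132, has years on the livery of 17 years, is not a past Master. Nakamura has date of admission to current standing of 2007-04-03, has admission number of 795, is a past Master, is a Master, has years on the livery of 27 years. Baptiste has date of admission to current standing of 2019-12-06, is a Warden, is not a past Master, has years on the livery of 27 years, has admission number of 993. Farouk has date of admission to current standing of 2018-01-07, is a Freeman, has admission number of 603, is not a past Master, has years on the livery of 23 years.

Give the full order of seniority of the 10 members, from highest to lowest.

Nakamura, Reyes, Varga, Nguyen, Tanaka, Yilmaz, Castillo, Farouk, Baptiste, Marchetti

By the first rule: Nakamura, Reyes and Varga (each a past Master); then Nguyen, Tanaka, Yilmaz, Castillo, Farouk, Baptiste and Marchetti (each not a past Master).
Among Nakamura, Reyes and Varga, by date of admission to current standing (earlier first): Nakamura (2007-04-03) before Reyes and Varga (2007-05-18).
Reyes and Varga are each Warden, so the next rule applies.
Reyes and Varga both have admission number 903, so the next rule applies.
Among Reyes and Varga, alphabetically by surname: Reyes before Varga.
Among Nguyen, Tanaka, Yilmaz, Castillo, Farouk, Baptiste and Marchetti, by date of admission to current standing (earlier first): Nguyen, Tanaka and Yilmaz (2012-04-06) before Castillo (2012-06-20) before Farouk (2018-01-07) before Baptiste and Marchetti (2019-12-06).
Nguyen, Tanaka and Yilmaz are each Journeyman, so the next rule applies.
Nguyen, Tanaka and Yilmaz all have admission number 450, so the next rule applies.
Among Nguyen, Tanaka and Yilmaz, alphabetically by surname: Nguyen before Tanaka before Yilmaz.
Baptiste and Marchetti are each Warden, so the next rule applies.
Baptiste and Marchetti both have admission number 993, so the next rule applies.
Among Baptiste and Marchetti, alphabetically by surname: Baptiste before Marchetti.
Full order: Nakamura, Reyes, Varga, Nguyen, Tanaka, Yilmaz, Castillo, Farouk, Baptiste, Marchetti.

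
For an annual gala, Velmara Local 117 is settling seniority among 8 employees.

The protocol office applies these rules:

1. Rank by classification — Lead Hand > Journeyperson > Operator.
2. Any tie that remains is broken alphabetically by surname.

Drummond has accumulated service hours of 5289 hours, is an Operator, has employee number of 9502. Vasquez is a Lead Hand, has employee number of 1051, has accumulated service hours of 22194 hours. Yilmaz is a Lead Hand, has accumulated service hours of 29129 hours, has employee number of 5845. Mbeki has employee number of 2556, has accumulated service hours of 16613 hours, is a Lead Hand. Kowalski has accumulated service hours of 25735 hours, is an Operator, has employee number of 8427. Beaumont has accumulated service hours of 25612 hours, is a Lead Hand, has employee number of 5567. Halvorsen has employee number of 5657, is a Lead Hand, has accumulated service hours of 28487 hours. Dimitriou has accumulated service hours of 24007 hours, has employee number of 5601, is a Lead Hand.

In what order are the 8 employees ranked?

Beaumont, Dimitriou, Halvorsen, Mbeki, Vasquez, Yilmaz, Drummond, Kowalski

By classification: Beaumont, Dimitriou, Halvorsen, Mbeki, Vasquez and Yilmaz (Lead Hand); then Drummond and Kowalski (Operator).
Among Beaumont, Dimitriou, Halvorsen, Mbeki, Vasquez and Yilmaz, alphabetically by surname: Beaumont before Dimitriou before Halvorsen before Mbeki before Vasquez before Yilmaz.
Among Drummond and Kowalski, alphabetically by surname: Drummond before Kowalski.
Full order: Beaumont, Dimitriou, Halvorsen, Mbeki, Vasquez, Yilmaz, Drummond, Kowalski.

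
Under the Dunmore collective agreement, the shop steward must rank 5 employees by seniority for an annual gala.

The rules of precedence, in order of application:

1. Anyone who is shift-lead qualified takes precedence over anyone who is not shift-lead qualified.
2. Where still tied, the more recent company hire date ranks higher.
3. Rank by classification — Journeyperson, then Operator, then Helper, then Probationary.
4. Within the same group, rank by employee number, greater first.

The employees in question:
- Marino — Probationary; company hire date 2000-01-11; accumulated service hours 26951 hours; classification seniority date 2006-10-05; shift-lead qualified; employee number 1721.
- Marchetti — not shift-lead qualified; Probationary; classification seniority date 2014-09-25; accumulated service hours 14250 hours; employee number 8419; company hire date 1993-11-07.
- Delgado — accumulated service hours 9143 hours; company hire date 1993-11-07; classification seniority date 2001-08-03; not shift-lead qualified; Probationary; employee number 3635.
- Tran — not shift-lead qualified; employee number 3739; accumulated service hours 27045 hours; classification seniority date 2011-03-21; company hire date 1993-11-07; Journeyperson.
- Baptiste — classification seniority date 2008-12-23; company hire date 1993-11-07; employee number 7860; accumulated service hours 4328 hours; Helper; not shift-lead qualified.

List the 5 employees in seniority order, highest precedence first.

Marino, Tran, Baptiste, Marchetti, Delgado

By the first rule: Marino (shift-lead qualified); then Tran, Baptiste, Marchetti and Delgado (each not shift-lead qualified).
Tran, Baptiste, Marchetti and Delgado all have company hire date 1993-11-07, so the next rule applies.
Among Tran, Baptiste, Marchetti and Delgado, by classification: Tran (Journeyperson) before Baptiste (Helper) before Marchetti and Delgado (Probationary).
Among Marchetti and Delgado, by employee number (higher first): Marchetti (8419) before Delgado (3635).
Full order: Marino, Tran, Baptiste, Marchetti, Delgado.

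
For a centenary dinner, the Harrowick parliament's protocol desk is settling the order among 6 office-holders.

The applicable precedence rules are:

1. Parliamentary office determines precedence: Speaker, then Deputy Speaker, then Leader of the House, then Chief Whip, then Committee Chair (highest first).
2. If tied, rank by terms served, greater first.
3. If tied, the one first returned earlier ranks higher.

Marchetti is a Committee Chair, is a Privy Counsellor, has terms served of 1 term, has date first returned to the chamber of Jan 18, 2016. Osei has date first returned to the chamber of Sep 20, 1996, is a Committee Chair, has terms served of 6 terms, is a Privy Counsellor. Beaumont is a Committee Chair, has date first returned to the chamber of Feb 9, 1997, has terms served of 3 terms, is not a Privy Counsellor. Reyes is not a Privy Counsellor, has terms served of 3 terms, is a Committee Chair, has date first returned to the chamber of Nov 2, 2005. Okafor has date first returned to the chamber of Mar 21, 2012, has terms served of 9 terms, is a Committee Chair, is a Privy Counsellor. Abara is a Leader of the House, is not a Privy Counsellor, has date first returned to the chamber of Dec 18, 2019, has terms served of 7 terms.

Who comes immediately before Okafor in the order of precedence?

Abara

By parliamentary office: Abara (Leader of the House); then Okafor, Osei, Beaumont, Reyes and Marchetti (Committee Chair).
Among Okafor, Osei, Beaumont, Reyes and Marchetti, by terms served (higher first): Okafor (9 terms) before Osei (6 terms) before Beaumont and Reyes (3 terms) before Marchetti (1 term).
Among Beaumont and Reyes, by date first returned to the chamber (earlier first): Beaumont (Feb 9, 1997) before Reyes (Nov 2, 2005).
Order: Abara, Okafor, Osei, Beaumont, Reyes, Marchetti.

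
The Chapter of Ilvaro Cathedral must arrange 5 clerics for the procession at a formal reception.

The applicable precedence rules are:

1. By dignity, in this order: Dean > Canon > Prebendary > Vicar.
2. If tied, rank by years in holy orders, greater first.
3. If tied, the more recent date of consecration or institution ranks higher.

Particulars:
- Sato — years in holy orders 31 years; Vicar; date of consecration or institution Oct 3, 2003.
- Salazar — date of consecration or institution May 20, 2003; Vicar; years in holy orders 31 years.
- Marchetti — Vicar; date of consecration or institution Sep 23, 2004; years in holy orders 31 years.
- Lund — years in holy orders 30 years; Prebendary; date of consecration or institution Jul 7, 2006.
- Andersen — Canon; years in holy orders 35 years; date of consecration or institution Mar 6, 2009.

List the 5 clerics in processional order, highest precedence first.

By dignity: Andersen (Canon); then Lund (Prebendary); then Marchetti, Sato and Salazar (Vicar).
Marchetti, Sato and Salazar all have years in holy orders 31 years, so the next rule applies.
Among Marchetti, Sato and Salazar, by date of consecration or institution (later first): Marchetti (Sep 23, 2004) before Sato (Oct 3, 2003) before Salazar (May 20, 2003).
Full order: Andersen, Lund, Marchetti, Sato, Salazar.

Andersen, Lund, Marchetti, Sato, Salazar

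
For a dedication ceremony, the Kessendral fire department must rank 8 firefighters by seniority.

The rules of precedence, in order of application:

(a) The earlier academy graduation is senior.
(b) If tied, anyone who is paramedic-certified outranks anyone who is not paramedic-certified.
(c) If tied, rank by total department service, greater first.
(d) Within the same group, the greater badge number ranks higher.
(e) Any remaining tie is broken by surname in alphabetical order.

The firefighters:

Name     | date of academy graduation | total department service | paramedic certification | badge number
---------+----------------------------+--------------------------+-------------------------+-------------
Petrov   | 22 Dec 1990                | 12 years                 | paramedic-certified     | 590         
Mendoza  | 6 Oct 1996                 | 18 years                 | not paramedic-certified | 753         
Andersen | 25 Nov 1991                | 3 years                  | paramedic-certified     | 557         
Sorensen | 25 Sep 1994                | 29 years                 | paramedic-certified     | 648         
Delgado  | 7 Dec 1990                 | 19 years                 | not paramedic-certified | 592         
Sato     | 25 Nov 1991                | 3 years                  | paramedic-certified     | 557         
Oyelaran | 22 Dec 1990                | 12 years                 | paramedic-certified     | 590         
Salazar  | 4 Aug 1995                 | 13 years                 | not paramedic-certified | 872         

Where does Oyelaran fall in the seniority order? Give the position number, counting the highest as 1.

2

By date of academy graduation (earlier first): Delgado (7 Dec 1990); then Oyelaran and Petrov (both 22 Dec 1990); then Andersen and Sato (both 25 Nov 1991); then Sorensen (25 Sep 1994); then Salazar (4 Aug 1995); then Mendoza (6 Oct 1996).
Oyelaran and Petrov are each paramedic-certified, so the next rule applies.
Oyelaran and Petrov both have total department service 12 years, so the next rule applies.
Oyelaran and Petrov both have badge number 590, so the next rule applies.
Among Oyelaran and Petrov, alphabetically by surname: Oyelaran before Petrov.
Andersen and Sato are each paramedic-certified, so the next rule applies.
Andersen and Sato both have total department service 3 years, so the next rule applies.
Andersen and Sato both have badge number 557, so the next rule applies.
Among Andersen and Sato, alphabetically by surname: Andersen before Sato.
Order: Delgado, Oyelaran, Petrov, Andersen, Sato, Sorensen, Salazar, Mendoza. So position 2.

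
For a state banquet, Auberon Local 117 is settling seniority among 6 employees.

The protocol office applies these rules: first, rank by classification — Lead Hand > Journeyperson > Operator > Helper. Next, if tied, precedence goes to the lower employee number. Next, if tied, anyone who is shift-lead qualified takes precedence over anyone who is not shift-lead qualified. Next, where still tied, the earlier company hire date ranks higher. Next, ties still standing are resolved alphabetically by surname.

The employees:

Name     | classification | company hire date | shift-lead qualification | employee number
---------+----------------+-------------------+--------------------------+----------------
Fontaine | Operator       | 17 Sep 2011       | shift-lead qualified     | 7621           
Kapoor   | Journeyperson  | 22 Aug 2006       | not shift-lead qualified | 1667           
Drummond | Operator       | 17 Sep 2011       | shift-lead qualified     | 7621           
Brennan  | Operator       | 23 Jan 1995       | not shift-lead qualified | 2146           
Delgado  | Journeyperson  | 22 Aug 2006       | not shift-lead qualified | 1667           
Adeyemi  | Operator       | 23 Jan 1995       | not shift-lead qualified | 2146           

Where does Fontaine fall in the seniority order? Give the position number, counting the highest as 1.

By classification: Delgado and Kapoor (Journeyperson); then Adeyemi, Brennan, Drummond and Fontaine (Operator).
Delgado and Kapoor both have employee number 1667, so the next rule applies.
Delgado and Kapoor are each not shift-lead qualified, so the next rule applies.
Delgado and Kapoor both have company hire date 22 Aug 2006, so the next rule applies.
Among Delgado and Kapoor, alphabetically by surname: Delgado before Kapoor.
Among Adeyemi, Brennan, Drummond and Fontaine, by employee number (lower first): Adeyemi and Brennan (2146) before Drummond and Fontaine (7621).
Adeyemi and Brennan are each not shift-lead qualified, so the next rule applies.
Adeyemi and Brennan both have company hire date 23 Jan 1995, so the next rule applies.
Among Adeyemi and Brennan, alphabetically by surname: Adeyemi before Brennan.
Drummond and Fontaine are each shift-lead qualified, so the next rule applies.
Drummond and Fontaine both have company hire date 17 Sep 2011, so the next rule applies.
Among Drummond and Fontaine, alphabetically by surname: Drummond before Fontaine.
Order: Delgado, Kapoor, Adeyemi, Brennan, Drummond, Fontaine. So position 6.

6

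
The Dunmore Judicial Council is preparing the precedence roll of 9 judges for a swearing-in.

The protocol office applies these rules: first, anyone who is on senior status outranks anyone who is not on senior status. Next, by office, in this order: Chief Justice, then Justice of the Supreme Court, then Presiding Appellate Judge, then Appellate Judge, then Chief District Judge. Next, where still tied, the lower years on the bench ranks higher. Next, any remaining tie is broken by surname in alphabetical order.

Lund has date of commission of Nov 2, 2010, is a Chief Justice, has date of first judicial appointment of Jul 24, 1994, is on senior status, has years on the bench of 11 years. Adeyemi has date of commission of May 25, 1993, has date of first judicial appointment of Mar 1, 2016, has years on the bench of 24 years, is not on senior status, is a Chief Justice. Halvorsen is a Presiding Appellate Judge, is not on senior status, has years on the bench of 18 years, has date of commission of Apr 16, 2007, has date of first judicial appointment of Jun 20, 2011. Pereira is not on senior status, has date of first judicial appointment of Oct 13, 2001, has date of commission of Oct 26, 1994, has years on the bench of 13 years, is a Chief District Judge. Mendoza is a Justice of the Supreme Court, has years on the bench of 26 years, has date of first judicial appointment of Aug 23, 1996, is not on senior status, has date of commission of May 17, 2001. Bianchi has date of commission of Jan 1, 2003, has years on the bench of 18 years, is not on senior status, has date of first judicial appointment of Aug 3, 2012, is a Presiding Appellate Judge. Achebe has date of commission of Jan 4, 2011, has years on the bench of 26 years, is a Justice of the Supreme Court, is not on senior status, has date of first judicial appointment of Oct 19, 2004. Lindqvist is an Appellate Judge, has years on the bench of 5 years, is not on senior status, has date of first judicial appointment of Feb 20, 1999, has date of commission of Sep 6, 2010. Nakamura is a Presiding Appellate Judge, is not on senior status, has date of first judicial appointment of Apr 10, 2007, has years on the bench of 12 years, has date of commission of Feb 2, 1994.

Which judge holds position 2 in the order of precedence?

By the first rule: Lund (on senior status); then Adeyemi, Achebe, Mendoza, Nakamura, Bianchi, Halvorsen, Lindqvist and Pereira (each not on senior status).
Among Adeyemi, Achebe, Mendoza, Nakamura, Bianchi, Halvorsen, Lindqvist and Pereira, by office: Adeyemi (Chief Justice) before Achebe and Mendoza (Justice of the Supreme Court) before Nakamura, Bianchi and Halvorsen (Presiding Appellate Judge) before Lindqvist (Appellate Judge) before Pereira (Chief District Judge).
Achebe and Mendoza both have years on the bench 26 years, so the next rule applies.
Among Achebe and Mendoza, alphabetically by surname: Achebe before Mendoza.
Among Nakamura, Bianchi and Halvorsen, by years on the bench (lower first): Nakamura (12 years) before Bianchi and Halvorsen (18 years).
Among Bianchi and Halvorsen, alphabetically by surname: Bianchi before Halvorsen.
Order: Lund, Adeyemi, Achebe, Mendoza, Nakamura, Bianchi, Halvorsen, Lindqvist, Pereira.

Adeyemi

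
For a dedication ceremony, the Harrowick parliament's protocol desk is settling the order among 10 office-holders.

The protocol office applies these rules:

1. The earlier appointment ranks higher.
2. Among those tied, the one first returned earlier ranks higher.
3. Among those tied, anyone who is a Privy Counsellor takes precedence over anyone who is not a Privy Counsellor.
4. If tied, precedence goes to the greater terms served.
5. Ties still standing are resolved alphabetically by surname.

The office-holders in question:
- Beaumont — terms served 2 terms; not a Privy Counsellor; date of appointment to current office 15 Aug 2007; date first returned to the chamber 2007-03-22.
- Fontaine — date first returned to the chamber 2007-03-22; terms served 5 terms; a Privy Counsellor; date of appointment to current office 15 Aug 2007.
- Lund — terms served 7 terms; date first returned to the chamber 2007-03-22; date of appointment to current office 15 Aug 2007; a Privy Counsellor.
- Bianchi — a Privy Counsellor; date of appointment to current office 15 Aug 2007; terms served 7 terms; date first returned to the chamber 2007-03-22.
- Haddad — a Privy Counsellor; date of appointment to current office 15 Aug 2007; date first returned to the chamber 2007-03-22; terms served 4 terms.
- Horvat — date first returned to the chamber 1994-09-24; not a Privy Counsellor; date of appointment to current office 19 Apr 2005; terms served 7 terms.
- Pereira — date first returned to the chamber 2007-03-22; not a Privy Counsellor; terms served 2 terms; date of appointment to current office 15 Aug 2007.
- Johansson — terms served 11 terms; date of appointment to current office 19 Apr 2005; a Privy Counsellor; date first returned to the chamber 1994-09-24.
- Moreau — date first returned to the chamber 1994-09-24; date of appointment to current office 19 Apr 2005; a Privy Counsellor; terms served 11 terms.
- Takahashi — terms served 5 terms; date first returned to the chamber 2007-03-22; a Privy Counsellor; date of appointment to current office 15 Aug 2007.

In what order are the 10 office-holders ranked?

By date of appointment to current office (earlier first): Johansson, Moreau and Horvat (each 19 Apr 2005); then Bianchi, Lund, Fontaine, Takahashi, Haddad, Beaumont and Pereira (each 15 Aug 2007).
Johansson, Moreau and Horvat all have date first returned to the chamber 1994-09-24, so the next rule applies.
Among Johansson, Moreau and Horvat, a Privy Counsellor before not a Privy Counsellor: Johansson and Moreau (a Privy Counsellor) before Horvat (not a Privy Counsellor).
Johansson and Moreau both have terms served 11 terms, so the next rule applies.
Among Johansson and Moreau, alphabetically by surname: Johansson before Moreau.
Bianchi, Lund, Fontaine, Takahashi, Haddad, Beaumont and Pereira all have date first returned to the chamber 2007-03-22, so the next rule applies.
Among Bianchi, Lund, Fontaine, Takahashi, Haddad, Beaumont and Pereira, a Privy Counsellor before not a Privy Counsellor: Bianchi, Lund, Fontaine, Takahashi and Haddad (a Privy Counsellor) before Beaumont and Pereira (not a Privy Counsellor).
Among Bianchi, Lund, Fontaine, Takahashi and Haddad, by terms served (higher first): Bianchi and Lund (7 terms) before Fontaine and Takahashi (5 terms) before Haddad (4 terms).
Among Bianchi and Lund, alphabetically by surname: Bianchi before Lund.
Among Fontaine and Takahashi, alphabetically by surname: Fontaine before Takahashi.
Beaumont and Pereira both have terms served 2 terms, so the next rule applies.
Among Beaumont and Pereira, alphabetically by surname: Beaumont before Pereira.
Full order: Johansson, Moreau, Horvat, Bianchi, Lund, Fontaine, Takahashi, Haddad, Beaumont, Pereira.

Johansson, Moreau, Horvat, Bianchi, Lund, Fontaine, Takahashi, Haddad, Beaumont, Pereira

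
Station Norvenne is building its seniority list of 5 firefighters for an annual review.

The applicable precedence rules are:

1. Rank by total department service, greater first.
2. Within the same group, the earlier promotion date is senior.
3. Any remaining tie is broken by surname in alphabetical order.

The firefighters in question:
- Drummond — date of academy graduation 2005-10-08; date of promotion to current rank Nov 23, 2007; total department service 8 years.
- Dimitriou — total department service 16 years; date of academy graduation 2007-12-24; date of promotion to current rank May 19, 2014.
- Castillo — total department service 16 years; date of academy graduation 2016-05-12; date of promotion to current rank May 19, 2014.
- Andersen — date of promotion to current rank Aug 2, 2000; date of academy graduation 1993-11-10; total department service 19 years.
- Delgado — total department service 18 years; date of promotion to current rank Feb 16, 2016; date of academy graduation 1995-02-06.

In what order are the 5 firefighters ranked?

Andersen, Delgado, Castillo, Dimitriou, Drummond

By total department service (higher first): Andersen (19 years); then Delgado (18 years); then Castillo and Dimitriou (both 16 years); then Drummond (8 years).
Castillo and Dimitriou both have date of promotion to current rank May 19, 2014, so the next rule applies.
Among Castillo and Dimitriou, alphabetically by surname: Castillo before Dimitriou.
Full order: Andersen, Delgado, Castillo, Dimitriou, Drummond.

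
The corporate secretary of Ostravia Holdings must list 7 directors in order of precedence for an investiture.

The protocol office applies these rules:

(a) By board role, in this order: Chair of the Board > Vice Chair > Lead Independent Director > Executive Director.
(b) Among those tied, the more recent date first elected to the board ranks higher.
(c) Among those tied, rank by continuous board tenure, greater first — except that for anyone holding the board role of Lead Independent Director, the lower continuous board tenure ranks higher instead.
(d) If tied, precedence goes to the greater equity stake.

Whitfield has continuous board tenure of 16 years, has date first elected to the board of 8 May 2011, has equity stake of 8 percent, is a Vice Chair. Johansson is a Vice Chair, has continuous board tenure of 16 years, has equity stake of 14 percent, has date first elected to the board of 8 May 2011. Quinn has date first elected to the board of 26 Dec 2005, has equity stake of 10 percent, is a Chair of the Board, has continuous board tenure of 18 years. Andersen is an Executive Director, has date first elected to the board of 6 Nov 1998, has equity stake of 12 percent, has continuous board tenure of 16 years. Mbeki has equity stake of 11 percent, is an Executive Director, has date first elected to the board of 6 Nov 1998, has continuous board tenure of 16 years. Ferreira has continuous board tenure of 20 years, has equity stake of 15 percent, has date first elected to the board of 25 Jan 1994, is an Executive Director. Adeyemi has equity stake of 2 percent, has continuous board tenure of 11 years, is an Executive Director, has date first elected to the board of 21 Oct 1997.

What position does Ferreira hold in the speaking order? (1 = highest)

By board role: Quinn (Chair of the Board); then Johansson and Whitfield (Vice Chair); then Andersen, Mbeki, Adeyemi and Ferreira (Executive Director).
Johansson and Whitfield both have date first elected to the board 8 May 2011, so the next rule applies.
Johansson and Whitfield both have continuous board tenure 16 years, so the next rule applies.
Among Johansson and Whitfield, by equity stake (higher first): Johansson (14 percent) before Whitfield (8 percent).
Among Andersen, Mbeki, Adeyemi and Ferreira, by date first elected to the board (later first): Andersen and Mbeki (6 Nov 1998) before Adeyemi (21 Oct 1997) before Ferreira (25 Jan 1994).
Andersen and Mbeki both have continuous board tenure 16 years, so the next rule applies.
Among Andersen and Mbeki, by equity stake (higher first): Andersen (12 percent) before Mbeki (11 percent).
Order: Quinn, Johansson, Whitfield, Andersen, Mbeki, Adeyemi, Ferreira. So position 7.

7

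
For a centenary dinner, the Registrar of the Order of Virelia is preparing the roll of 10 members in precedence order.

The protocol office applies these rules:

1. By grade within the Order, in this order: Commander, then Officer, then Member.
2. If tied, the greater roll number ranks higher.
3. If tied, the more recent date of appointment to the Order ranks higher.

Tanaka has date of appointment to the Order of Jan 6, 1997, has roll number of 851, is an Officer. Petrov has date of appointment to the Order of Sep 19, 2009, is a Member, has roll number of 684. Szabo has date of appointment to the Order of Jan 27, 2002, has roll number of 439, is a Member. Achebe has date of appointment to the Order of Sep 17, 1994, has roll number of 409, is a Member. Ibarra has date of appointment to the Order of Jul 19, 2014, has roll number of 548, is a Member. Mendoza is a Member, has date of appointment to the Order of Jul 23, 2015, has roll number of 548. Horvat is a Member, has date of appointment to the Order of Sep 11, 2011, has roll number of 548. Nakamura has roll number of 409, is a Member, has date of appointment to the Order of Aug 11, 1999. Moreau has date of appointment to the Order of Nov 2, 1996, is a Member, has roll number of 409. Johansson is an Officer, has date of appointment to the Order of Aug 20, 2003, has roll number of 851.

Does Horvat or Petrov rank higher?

By grade within the Order: Johansson and Tanaka (Officer); then Petrov, Mendoza, Ibarra, Horvat, Szabo, Nakamura, Moreau and Achebe (Member).
Johansson and Tanaka both have roll number 851, so the next rule applies.
Among Johansson and Tanaka, by date of appointment to the Order (later first): Johansson (Aug 20, 2003) before Tanaka (Jan 6, 1997).
Among Petrov, Mendoza, Ibarra, Horvat, Szabo, Nakamura, Moreau and Achebe, by roll number (higher first): Petrov (684) before Mendoza, Ibarra and Horvat (548) before Szabo (439) before Nakamura, Moreau and Achebe (409).
Among Mendoza, Ibarra and Horvat, by date of appointment to the Order (later first): Mendoza (Jul 23, 2015) before Ibarra (Jul 19, 2014) before Horvat (Sep 11, 2011).
Among Nakamura, Moreau and Achebe, by date of appointment to the Order (later first): Nakamura (Aug 11, 1999) before Moreau (Nov 2, 1996) before Achebe (Sep 17, 1994).
So Petrov takes precedence.

Petrov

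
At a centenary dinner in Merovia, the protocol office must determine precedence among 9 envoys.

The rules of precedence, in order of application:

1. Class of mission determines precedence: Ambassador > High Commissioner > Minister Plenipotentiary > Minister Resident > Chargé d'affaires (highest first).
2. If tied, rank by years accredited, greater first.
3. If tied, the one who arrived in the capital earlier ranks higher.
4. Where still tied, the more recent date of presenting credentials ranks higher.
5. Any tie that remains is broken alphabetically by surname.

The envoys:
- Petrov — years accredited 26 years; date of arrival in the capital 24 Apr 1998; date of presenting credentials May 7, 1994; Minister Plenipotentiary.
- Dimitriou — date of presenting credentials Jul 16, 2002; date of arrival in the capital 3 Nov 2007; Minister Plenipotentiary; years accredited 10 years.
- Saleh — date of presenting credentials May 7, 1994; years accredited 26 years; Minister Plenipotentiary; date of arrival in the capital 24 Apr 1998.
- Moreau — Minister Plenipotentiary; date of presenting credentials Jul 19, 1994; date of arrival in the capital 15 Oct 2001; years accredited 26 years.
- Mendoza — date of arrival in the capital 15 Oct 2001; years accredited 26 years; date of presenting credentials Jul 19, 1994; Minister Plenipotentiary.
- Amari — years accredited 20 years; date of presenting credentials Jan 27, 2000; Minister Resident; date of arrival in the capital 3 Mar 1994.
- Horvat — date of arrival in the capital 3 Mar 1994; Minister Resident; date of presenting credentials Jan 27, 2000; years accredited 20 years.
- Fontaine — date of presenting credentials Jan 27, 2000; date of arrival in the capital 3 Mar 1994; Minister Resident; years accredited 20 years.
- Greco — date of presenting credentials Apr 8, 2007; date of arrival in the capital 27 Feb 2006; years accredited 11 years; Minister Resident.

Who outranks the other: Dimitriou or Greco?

Dimitriou

By class of mission: Petrov, Saleh, Mendoza, Moreau and Dimitriou (Minister Plenipotentiary); then Amari, Fontaine, Horvat and Greco (Minister Resident).
Among Petrov, Saleh, Mendoza, Moreau and Dimitriou, by years accredited (higher first): Petrov, Saleh, Mendoza and Moreau (26 years) before Dimitriou (10 years).
Among Petrov, Saleh, Mendoza and Moreau, by date of arrival in the capital (earlier first): Petrov and Saleh (24 Apr 1998) before Mendoza and Moreau (15 Oct 2001).
Petrov and Saleh both have date of presenting credentials May 7, 1994, so the next rule applies.
Among Petrov and Saleh, alphabetically by surname: Petrov before Saleh.
Mendoza and Moreau both have date of presenting credentials Jul 19, 1994, so the next rule applies.
Among Mendoza and Moreau, alphabetically by surname: Mendoza before Moreau.
Among Amari, Fontaine, Horvat and Greco, by years accredited (higher first): Amari, Fontaine and Horvat (20 years) before Greco (11 years).
Amari, Fontaine and Horvat all have date of arrival in the capital 3 Mar 1994, so the next rule applies.
Amari, Fontaine and Horvat all have date of presenting credentials Jan 27, 2000, so the next rule applies.
Among Amari, Fontaine and Horvat, alphabetically by surname: Amari before Fontaine before Horvat.
So Dimitriou takes precedence.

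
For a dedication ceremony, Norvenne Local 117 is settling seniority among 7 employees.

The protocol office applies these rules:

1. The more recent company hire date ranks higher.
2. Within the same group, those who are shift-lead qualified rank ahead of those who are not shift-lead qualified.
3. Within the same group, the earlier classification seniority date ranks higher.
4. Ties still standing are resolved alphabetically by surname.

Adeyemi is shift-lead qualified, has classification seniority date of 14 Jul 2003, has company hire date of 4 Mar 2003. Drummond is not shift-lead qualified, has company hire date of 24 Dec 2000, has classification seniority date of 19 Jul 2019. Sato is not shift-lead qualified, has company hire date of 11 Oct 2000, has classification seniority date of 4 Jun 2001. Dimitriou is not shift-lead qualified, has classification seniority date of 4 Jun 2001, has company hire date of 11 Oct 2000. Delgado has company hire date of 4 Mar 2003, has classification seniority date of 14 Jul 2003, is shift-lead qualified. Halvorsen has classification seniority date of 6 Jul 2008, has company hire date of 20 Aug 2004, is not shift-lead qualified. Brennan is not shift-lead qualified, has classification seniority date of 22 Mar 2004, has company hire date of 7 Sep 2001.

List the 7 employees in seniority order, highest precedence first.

Halvorsen, Adeyemi, Delgado, Brennan, Drummond, Dimitriou, Sato

By company hire date (later first): Halvorsen (20 Aug 2004); then Adeyemi and Delgado (both 4 Mar 2003); then Brennan (7 Sep 2001); then Drummond (24 Dec 2000); then Dimitriou and Sato (both 11 Oct 2000).
Adeyemi and Delgado are each shift-lead qualified, so the next rule applies.
Adeyemi and Delgado both have classification seniority date 14 Jul 2003, so the next rule applies.
Among Adeyemi and Delgado, alphabetically by surname: Adeyemi before Delgado.
Dimitriou and Sato are each not shift-lead qualified, so the next rule applies.
Dimitriou and Sato both have classification seniority date 4 Jun 2001, so the next rule applies.
Among Dimitriou and Sato, alphabetically by surname: Dimitriou before Sato.
Full order: Halvorsen, Adeyemi, Delgado, Brennan, Drummond, Dimitriou, Sato.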